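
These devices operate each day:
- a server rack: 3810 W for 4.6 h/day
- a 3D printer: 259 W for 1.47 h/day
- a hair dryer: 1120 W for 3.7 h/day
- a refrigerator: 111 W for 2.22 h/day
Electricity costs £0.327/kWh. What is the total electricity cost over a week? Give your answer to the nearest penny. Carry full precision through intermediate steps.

£51.04

server rack: 3810 W × 4.6 h × 7 d = 122,682 Wh = 122.7 kWh
3D printer: 259 W × 1.47 h × 7 d = 2,665 Wh = 2.665 kWh
hair dryer: 1120 W × 3.7 h × 7 d = 29,008 Wh = 29.01 kWh
refrigerator: 111 W × 2.22 h × 7 d = 1,725 Wh = 1.725 kWh
Total energy = 122.7 + 2.665 + 29.01 + 1.725 = 156.1 kWh
Cost = 156.1 kWh × £0.327 = £51.04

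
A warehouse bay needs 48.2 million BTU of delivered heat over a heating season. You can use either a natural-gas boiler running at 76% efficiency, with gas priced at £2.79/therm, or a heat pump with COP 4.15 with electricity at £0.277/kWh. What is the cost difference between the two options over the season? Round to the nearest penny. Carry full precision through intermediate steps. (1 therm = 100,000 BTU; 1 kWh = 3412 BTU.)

Heat load = 48.2 × 10⁶ BTU = 48,200,000 BTU
Gas: input = 48,200,000 / 0.76 = 63,421,053 BTU = 634.2 therm → 634.2 × £2.79 = £1,769.45
Heat pump: 48,200,000 BTU / 3412 = 14,130 kWh heat; / 4.15 = 3,404 kWh in → × £0.277 = £942.91
Difference = |£1,769.45 − £942.91| = £826.54

£826.54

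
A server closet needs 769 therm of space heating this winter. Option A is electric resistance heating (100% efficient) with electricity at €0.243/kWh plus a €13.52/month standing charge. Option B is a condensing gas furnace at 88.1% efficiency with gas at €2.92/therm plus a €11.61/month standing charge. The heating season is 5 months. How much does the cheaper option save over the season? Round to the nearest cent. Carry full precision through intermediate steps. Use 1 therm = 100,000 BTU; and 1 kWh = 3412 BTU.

Heat load = 769 therm × 100,000 = 76,900,000 BTU
Gas: input = 76,900,000 / 0.881 = 87,287,174 BTU = 872.9 therm → 872.9 × €2.92 = €2,548.79; + 5 × €11.61 standing = €2,606.84
Electric: 76,900,000 BTU / 3412 = 22,540 kWh → × €0.243 = €5,476.76; + 5 × €13.52 standing = €5,544.36
Difference = |€2,606.84 − €5,544.36| = €2,937.52

€2937.52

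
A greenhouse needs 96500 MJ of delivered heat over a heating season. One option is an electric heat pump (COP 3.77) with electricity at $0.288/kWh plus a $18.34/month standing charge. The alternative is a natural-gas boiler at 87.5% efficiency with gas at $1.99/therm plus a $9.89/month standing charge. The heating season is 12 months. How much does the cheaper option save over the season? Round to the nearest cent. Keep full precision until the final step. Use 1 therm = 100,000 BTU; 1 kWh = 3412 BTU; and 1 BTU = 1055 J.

$69.07

Heat load = 96500 MJ = 96,500,000,000 J / 1055 = 91,469,194 BTU
Gas: input = 91,469,194 / 0.875 = 104,536,222 BTU = 1,045 therm → 1,045 × $1.99 = $2,080.27; + 12 × $9.89 standing = $2,198.95
Heat pump: 91,469,194 BTU / 3412 = 26,810 kWh heat; / 3.77 = 7,111 kWh in → × $0.288 = $2,047.94; + 12 × $18.34 standing = $2,268.02
Difference = |$2,198.95 − $2,268.02| = $69.07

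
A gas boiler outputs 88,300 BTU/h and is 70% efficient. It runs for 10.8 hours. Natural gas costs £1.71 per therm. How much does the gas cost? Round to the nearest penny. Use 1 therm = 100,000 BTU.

£23.30

Heat delivered = 88,300 BTU/h × 10.8 h = 953,640 BTU
Gas input = 953,640 / 0.70 = 1,362,343 BTU
= 1,362,343 / 100,000 = 13.62 therm
Cost = 13.62 × £1.71/therm = £23.30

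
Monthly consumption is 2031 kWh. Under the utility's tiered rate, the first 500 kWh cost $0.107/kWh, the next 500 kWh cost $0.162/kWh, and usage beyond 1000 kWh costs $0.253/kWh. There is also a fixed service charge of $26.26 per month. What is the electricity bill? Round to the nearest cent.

First 500 kWh × $0.107 = $53.50
Next 500 kWh × $0.162 = $81.00
Remaining 1031 kWh × $0.253 = $260.84
Energy charge = $395.34; + service $26.26 = $421.60

$421.60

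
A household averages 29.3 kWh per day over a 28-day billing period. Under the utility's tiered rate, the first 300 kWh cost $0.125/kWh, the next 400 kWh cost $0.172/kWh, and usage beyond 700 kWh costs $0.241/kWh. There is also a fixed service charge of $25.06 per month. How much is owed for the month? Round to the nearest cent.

$160.38

Usage = 29.3 kWh/day × 28 days = 820.4 kWh
First 300 kWh × $0.125 = $37.50
Next 400 kWh × $0.172 = $68.80
Remaining 120.4 kWh × $0.241 = $29.02
Energy charge = $135.32; + service $25.06 = $160.38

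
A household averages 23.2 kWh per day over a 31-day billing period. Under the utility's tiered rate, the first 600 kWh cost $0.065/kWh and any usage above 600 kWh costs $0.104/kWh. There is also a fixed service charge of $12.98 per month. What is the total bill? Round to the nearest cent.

Usage = 23.2 kWh/day × 31 days = 719.2 kWh
First 600 kWh × $0.065 = $39.00
Remaining 119.2 kWh × $0.104 = $12.40
Energy charge = $51.40; + service $12.98 = $64.38

$64.38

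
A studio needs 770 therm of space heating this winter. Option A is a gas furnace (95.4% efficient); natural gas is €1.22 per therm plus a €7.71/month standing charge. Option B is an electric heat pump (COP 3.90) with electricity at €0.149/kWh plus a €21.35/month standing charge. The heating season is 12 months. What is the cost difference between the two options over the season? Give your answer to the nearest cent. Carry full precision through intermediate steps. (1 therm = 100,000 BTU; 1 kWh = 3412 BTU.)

€41.17

Heat load = 770 therm × 100,000 = 77,000,000 BTU
Gas: input = 77,000,000 / 0.954 = 80,712,788 BTU = 807.1 therm → 807.1 × €1.22 = €984.70; + 12 × €7.71 standing = €1,077.22
Heat pump: 77,000,000 BTU / 3412 = 22,570 kWh heat; / 3.90 = 5,787 kWh in → × €0.149 = €862.19; + 12 × €21.35 standing = €1,118.39
Difference = |€1,077.22 − €1,118.39| = €41.17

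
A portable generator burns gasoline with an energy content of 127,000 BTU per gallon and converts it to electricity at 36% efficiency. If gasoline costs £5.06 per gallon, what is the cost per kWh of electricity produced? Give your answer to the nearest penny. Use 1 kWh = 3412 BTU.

£0.38

Electrical output per gallon = 127,000 BTU × 0.36 / 3412 BTU/kWh = 13.4 kWh
Cost per kWh = £5.06 / 13.4 kWh = £0.378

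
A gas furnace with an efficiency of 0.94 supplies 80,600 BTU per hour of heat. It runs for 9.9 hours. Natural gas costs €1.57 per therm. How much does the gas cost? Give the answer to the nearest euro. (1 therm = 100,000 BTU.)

Heat delivered = 80,600 BTU/h × 9.9 h = 797,940 BTU
Gas input = 797,940 / 0.94 = 848,872 BTU
= 848,872 / 100,000 = 8.489 therm
Cost = 8.489 × €1.57/therm = €13.33 ≈ €13

€13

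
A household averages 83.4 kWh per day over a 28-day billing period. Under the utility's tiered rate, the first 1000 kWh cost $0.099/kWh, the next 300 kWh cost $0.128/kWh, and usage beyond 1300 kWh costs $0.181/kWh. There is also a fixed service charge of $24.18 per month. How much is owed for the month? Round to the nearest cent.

$348.95

Usage = 83.4 kWh/day × 28 days = 2335.2 kWh
First 1000 kWh × $0.099 = $99.00
Next 300 kWh × $0.128 = $38.40
Remaining 1035.2 kWh × $0.181 = $187.37
Energy charge = $324.77; + service $24.18 = $348.95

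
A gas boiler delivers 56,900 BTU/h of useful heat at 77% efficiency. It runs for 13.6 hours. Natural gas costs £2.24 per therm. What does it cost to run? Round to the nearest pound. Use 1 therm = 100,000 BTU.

£23

Heat delivered = 56,900 BTU/h × 13.6 h = 773,840 BTU
Gas input = 773,840 / 0.77 = 1,004,987 BTU
= 1,004,987 / 100,000 = 10.05 therm
Cost = 10.05 × £2.24/therm = £22.51 ≈ £23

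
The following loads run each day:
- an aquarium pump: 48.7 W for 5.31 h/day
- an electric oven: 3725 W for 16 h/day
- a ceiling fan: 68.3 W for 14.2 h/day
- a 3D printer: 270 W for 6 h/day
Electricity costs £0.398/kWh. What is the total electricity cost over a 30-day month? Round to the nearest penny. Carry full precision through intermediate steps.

aquarium pump: 48.7 W × 5.31 h × 30 d = 7,758 Wh = 7.758 kWh
electric oven: 3725 W × 16 h × 30 d = 1,788,000 Wh = 1,788 kWh
ceiling fan: 68.3 W × 14.2 h × 30 d = 29,096 Wh = 29.1 kWh
3D printer: 270 W × 6 h × 30 d = 48,600 Wh = 48.6 kWh
Total energy = 7.758 + 1,788 + 29.1 + 48.6 = 1,873 kWh
Cost = 1,873 kWh × £0.398 = £745.63

£745.63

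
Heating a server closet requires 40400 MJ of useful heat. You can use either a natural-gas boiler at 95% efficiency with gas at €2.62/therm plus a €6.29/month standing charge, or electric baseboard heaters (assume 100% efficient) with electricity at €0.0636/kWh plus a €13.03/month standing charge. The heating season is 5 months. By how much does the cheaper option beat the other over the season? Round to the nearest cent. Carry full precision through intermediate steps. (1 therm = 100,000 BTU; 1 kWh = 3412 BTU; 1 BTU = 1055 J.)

Heat load = 40400 MJ = 40,400,000,000 J / 1055 = 38,293,839 BTU
Gas: input = 38,293,839 / 0.95 = 40,309,304 BTU = 403.1 therm → 403.1 × €2.62 = €1,056.10; + 5 × €6.29 standing = €1,087.55
Electric: 38,293,839 BTU / 3412 = 11,220 kWh → × €0.0636 = €713.80; + 5 × €13.03 standing = €778.95
Difference = |€1,087.55 − €778.95| = €308.60

€308.60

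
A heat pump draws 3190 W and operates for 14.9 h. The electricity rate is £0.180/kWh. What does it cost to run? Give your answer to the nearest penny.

Energy = 3190 W × 14.9 h = 47,531 Wh = 47.53 kWh
Cost = 47.53 kWh × £0.180/kWh = £8.56

£8.56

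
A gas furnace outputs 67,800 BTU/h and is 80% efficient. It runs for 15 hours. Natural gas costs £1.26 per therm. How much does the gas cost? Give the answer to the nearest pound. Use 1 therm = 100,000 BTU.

£16

Heat delivered = 67,800 BTU/h × 15 h = 1,017,000 BTU
Gas input = 1,017,000 / 0.80 = 1,271,250 BTU
= 1,271,250 / 100,000 = 12.71 therm
Cost = 12.71 × £1.26/therm = £16.02 ≈ £16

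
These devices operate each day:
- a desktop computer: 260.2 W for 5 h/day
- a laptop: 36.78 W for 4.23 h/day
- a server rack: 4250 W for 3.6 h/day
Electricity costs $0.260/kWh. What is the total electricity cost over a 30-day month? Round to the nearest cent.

$130.70

desktop computer: 260.2 W × 5 h × 30 d = 39,030 Wh = 39.03 kWh
laptop: 36.78 W × 4.23 h × 30 d = 4,667 Wh = 4.667 kWh
server rack: 4250 W × 3.6 h × 30 d = 459,000 Wh = 459 kWh
Total energy = 39.03 + 4.667 + 459 = 502.7 kWh
Cost = 502.7 kWh × $0.260 = $130.70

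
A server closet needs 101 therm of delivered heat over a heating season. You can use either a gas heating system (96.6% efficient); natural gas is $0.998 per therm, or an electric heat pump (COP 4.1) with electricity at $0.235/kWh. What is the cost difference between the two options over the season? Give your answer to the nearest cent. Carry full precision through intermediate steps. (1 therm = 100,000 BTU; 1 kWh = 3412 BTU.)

$65.32

Heat load = 101 therm × 100,000 = 10,100,000 BTU
Gas: input = 10,100,000 / 0.966 = 10,455,487 BTU = 104.6 therm → 104.6 × $0.998 = $104.35
Heat pump: 10,100,000 BTU / 3412 = 2,960 kWh heat; / 4.1 = 722 kWh in → × $0.235 = $169.67
Difference = |$104.35 − $169.67| = $65.32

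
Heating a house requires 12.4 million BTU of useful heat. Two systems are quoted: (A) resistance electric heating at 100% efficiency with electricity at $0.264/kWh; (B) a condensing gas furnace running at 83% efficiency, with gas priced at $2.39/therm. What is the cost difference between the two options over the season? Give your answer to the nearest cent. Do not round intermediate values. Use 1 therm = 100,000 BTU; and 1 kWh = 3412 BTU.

$602.38

Heat load = 12.4 × 10⁶ BTU = 12,400,000 BTU
Gas: input = 12,400,000 / 0.83 = 14,939,759 BTU = 149.4 therm → 149.4 × $2.39 = $357.06
Electric: 12,400,000 BTU / 3412 = 3,634 kWh → × $0.264 = $959.44
Difference = |$357.06 − $959.44| = $602.38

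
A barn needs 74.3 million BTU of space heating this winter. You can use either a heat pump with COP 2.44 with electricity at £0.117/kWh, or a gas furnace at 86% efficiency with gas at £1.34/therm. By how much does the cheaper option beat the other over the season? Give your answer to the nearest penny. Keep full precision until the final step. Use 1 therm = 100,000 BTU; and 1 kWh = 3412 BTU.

Heat load = 74.3 × 10⁶ BTU = 74,300,000 BTU
Gas: input = 74,300,000 / 0.86 = 86,395,349 BTU = 864 therm → 864 × £1.34 = £1,157.70
Heat pump: 74,300,000 BTU / 3412 = 21,780 kWh heat; / 2.44 = 8,925 kWh in → × £0.117 = £1,044.18
Difference = |£1,157.70 − £1,044.18| = £113.52

£113.52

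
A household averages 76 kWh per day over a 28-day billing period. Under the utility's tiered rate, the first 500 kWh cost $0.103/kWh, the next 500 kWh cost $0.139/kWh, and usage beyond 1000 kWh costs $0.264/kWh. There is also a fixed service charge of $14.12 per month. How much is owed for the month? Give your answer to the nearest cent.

$432.91

Usage = 76 kWh/day × 28 days = 2128 kWh
First 500 kWh × $0.103 = $51.50
Next 500 kWh × $0.139 = $69.50
Remaining 1128 kWh × $0.264 = $297.79
Energy charge = $418.79; + service $14.12 = $432.91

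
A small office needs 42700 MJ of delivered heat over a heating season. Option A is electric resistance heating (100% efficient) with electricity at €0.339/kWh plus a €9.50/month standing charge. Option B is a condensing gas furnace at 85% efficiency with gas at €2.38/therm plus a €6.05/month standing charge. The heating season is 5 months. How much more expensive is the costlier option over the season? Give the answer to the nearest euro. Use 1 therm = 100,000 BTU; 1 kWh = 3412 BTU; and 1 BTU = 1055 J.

€2905

Heat load = 42700 MJ = 42,700,000,000 J / 1055 = 40,473,934 BTU
Gas: input = 40,473,934 / 0.85 = 47,616,393 BTU = 476.2 therm → 476.2 × €2.38 = €1,133.27; + 5 × €6.05 standing = €1,163.52
Electric: 40,473,934 BTU / 3412 = 11,860 kWh → × €0.339 = €4,021.30; + 5 × €9.50 standing = €4,068.80
Difference = |€1,163.52 − €4,068.80| = €2,905.28 ≈ €2905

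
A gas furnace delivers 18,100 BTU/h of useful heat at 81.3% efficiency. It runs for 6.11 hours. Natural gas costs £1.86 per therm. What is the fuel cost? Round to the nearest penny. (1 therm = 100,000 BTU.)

£2.53

Heat delivered = 18,100 BTU/h × 6.11 h = 110,591 BTU
Gas input = 110,591 / 0.813 = 136,028 BTU
= 136,028 / 100,000 = 1.36 therm
Cost = 1.36 × £1.86/therm = £2.53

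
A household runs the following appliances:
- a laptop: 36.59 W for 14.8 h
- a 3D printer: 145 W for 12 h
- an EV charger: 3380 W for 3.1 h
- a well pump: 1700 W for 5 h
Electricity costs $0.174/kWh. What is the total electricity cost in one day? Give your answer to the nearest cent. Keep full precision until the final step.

$3.70

laptop: 36.59 W × 14.8 h = 542 Wh = 0.5415 kWh
3D printer: 145 W × 12 h = 1,740 Wh = 1.74 kWh
EV charger: 3380 W × 3.1 h = 10,478 Wh = 10.48 kWh
well pump: 1700 W × 5 h = 8,500 Wh = 8.5 kWh
Total energy = 0.5415 + 1.74 + 10.48 + 8.5 = 21.26 kWh
Cost = 21.26 kWh × $0.174 = $3.70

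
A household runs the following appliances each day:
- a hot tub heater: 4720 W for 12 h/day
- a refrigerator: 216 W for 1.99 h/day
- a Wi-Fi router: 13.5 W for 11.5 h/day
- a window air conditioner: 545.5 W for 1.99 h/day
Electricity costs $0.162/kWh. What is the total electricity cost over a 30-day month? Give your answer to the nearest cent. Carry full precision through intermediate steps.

hot tub heater: 4720 W × 12 h × 30 d = 1,699,200 Wh = 1,699 kWh
refrigerator: 216 W × 1.99 h × 30 d = 12,895 Wh = 12.9 kWh
Wi-Fi router: 13.5 W × 11.5 h × 30 d = 4,658 Wh = 4.657 kWh
window air conditioner: 545.5 W × 1.99 h × 30 d = 32,566 Wh = 32.57 kWh
Total energy = 1,699 + 12.9 + 4.657 + 32.57 = 1,749 kWh
Cost = 1,749 kWh × $0.162 = $283.39

$283.39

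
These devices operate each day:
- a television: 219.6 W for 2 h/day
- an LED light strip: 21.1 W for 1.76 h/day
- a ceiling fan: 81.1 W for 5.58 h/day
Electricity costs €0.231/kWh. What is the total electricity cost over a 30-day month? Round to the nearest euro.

television: 219.6 W × 2 h × 30 d = 13,176 Wh = 13.18 kWh
LED light strip: 21.1 W × 1.76 h × 30 d = 1,114 Wh = 1.114 kWh
ceiling fan: 81.1 W × 5.58 h × 30 d = 13,576 Wh = 13.58 kWh
Total energy = 13.18 + 1.114 + 13.58 = 27.87 kWh
Cost = 27.87 kWh × €0.231 = €6.44 ≈ €6

€6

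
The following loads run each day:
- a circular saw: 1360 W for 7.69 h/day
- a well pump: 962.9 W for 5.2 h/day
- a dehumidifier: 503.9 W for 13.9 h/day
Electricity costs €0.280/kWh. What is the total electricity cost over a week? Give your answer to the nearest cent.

circular saw: 1360 W × 7.69 h × 7 d = 73,209 Wh = 73.21 kWh
well pump: 962.9 W × 5.2 h × 7 d = 35,050 Wh = 35.05 kWh
dehumidifier: 503.9 W × 13.9 h × 7 d = 49,029 Wh = 49.03 kWh
Total energy = 73.21 + 35.05 + 49.03 = 157.3 kWh
Cost = 157.3 kWh × €0.280 = €44.04

€44.04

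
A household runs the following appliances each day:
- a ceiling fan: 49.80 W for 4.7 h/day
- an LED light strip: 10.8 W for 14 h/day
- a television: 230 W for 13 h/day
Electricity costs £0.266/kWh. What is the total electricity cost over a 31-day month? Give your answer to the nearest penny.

£27.83

ceiling fan: 49.80 W × 4.7 h × 31 d = 7,256 Wh = 7.256 kWh
LED light strip: 10.8 W × 14 h × 31 d = 4,687 Wh = 4.687 kWh
television: 230 W × 13 h × 31 d = 92,690 Wh = 92.69 kWh
Total energy = 7.256 + 4.687 + 92.69 = 104.6 kWh
Cost = 104.6 kWh × £0.266 = £27.83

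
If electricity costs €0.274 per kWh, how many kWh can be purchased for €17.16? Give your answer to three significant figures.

€17.16 / €0.274 per kWh = 62.63 kWh

62.6 kWh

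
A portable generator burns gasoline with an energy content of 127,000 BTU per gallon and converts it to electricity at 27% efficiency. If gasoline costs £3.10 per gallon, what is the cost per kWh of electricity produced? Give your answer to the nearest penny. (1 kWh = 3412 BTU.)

£0.31

Electrical output per gallon = 127,000 BTU × 0.27 / 3412 BTU/kWh = 10.05 kWh
Cost per kWh = £3.10 / 10.05 kWh = £0.308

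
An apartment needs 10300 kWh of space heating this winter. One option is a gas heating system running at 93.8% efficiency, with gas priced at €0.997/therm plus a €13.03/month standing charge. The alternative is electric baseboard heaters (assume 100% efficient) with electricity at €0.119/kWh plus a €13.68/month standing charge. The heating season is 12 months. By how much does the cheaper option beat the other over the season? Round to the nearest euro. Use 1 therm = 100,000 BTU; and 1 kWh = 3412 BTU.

€860

Heat load = 10300 kWh × 3412 = 35,143,600 BTU
Gas: input = 35,143,600 / 0.938 = 37,466,525 BTU = 374.7 therm → 374.7 × €0.997 = €373.54; + 12 × €13.03 standing = €529.90
Electric: 35,143,600 BTU / 3412 = 10,300 kWh → × €0.119 = €1,225.70; + 12 × €13.68 standing = €1,389.86
Difference = |€529.90 − €1,389.86| = €859.96 ≈ €860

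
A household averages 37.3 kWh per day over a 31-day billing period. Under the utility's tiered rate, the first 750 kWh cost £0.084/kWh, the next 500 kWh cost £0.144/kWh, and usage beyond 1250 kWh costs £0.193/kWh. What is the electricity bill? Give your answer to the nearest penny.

Usage = 37.3 kWh/day × 31 days = 1156.3 kWh
First 750 kWh × £0.084 = £63.00
Next 406.3 kWh × £0.144 = £58.51
Remaining tier: 0 kWh (not reached)
Total = £121.51

£121.51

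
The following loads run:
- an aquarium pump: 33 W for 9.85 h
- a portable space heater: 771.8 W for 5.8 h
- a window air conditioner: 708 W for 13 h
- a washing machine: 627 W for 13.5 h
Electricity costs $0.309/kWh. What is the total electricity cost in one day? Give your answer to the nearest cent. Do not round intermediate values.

$6.94

aquarium pump: 33 W × 9.85 h = 325 Wh = 0.3251 kWh
portable space heater: 771.8 W × 5.8 h = 4,476 Wh = 4.476 kWh
window air conditioner: 708 W × 13 h = 9,204 Wh = 9.204 kWh
washing machine: 627 W × 13.5 h = 8,464 Wh = 8.464 kWh
Total energy = 0.3251 + 4.476 + 9.204 + 8.464 = 22.47 kWh
Cost = 22.47 kWh × $0.309 = $6.94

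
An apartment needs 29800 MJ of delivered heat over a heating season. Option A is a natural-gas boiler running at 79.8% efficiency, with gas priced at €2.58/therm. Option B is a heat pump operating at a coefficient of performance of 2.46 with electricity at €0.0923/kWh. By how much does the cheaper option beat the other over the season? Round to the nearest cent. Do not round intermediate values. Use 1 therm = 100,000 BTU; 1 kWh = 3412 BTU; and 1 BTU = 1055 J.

Heat load = 29800 MJ = 29,800,000,000 J / 1055 = 28,246,445 BTU
Gas: input = 28,246,445 / 0.798 = 35,396,548 BTU = 354 therm → 354 × €2.58 = €913.23
Heat pump: 28,246,445 BTU / 3412 = 8,279 kWh heat; / 2.46 = 3,365 kWh in → × €0.0923 = €310.61
Difference = |€913.23 − €310.61| = €602.62

€602.62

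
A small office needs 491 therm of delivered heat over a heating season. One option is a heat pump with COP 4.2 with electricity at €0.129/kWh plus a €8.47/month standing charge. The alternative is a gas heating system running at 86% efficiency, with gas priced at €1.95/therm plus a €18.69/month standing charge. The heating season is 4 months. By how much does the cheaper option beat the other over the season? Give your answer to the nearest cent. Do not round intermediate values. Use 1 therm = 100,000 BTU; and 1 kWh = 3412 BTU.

€712.20

Heat load = 491 therm × 100,000 = 49,100,000 BTU
Gas: input = 49,100,000 / 0.86 = 57,093,023 BTU = 570.9 therm → 570.9 × €1.95 = €1,113.31; + 4 × €18.69 standing = €1,188.07
Heat pump: 49,100,000 BTU / 3412 = 14,390 kWh heat; / 4.2 = 3,426 kWh in → × €0.129 = €441.99; + 4 × €8.47 standing = €475.87
Difference = |€1,188.07 − €475.87| = €712.20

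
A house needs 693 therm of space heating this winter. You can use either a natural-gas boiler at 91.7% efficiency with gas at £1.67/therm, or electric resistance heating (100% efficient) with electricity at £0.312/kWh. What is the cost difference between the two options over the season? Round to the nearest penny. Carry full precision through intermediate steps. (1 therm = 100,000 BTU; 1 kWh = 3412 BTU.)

£5074.87

Heat load = 693 therm × 100,000 = 69,300,000 BTU
Gas: input = 69,300,000 / 0.917 = 75,572,519 BTU = 755.7 therm → 755.7 × £1.67 = £1,262.06
Electric: 69,300,000 BTU / 3412 = 20,310 kWh → × £0.312 = £6,336.93
Difference = |£1,262.06 − £6,336.93| = £5,074.87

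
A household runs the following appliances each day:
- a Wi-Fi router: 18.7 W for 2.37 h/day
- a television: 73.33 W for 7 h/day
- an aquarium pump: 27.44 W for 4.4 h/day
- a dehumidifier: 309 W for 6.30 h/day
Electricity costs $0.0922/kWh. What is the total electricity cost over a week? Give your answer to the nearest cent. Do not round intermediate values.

Wi-Fi router: 18.7 W × 2.37 h × 7 d = 310 Wh = 0.3102 kWh
television: 73.33 W × 7 h × 7 d = 3,593 Wh = 3.593 kWh
aquarium pump: 27.44 W × 4.4 h × 7 d = 845 Wh = 0.8452 kWh
dehumidifier: 309 W × 6.30 h × 7 d = 13,627 Wh = 13.63 kWh
Total energy = 0.3102 + 3.593 + 0.8452 + 13.63 = 18.38 kWh
Cost = 18.38 kWh × $0.0922 = $1.69

$1.69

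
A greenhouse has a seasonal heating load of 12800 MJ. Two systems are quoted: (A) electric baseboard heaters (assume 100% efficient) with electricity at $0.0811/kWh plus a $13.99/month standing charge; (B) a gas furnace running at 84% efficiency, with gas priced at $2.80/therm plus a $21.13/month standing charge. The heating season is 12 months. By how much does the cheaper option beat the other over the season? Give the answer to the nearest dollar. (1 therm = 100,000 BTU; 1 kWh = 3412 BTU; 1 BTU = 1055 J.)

$202

Heat load = 12800 MJ = 12,800,000,000 J / 1055 = 12,132,701 BTU
Gas: input = 12,132,701 / 0.84 = 14,443,692 BTU = 144.4 therm → 144.4 × $2.80 = $404.42; + 12 × $21.13 standing = $657.98
Electric: 12,132,701 BTU / 3412 = 3,556 kWh → × $0.0811 = $288.38; + 12 × $13.99 standing = $456.26
Difference = |$657.98 − $456.26| = $201.72 ≈ $202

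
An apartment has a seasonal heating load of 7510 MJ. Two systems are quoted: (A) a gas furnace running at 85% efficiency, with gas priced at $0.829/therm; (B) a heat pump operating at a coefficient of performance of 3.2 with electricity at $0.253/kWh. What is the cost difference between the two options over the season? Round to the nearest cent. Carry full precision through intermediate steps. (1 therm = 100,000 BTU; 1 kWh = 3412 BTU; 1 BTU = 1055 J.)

$95.52

Heat load = 7510 MJ = 7,510,000,000 J / 1055 = 7,118,483 BTU
Gas: input = 7,118,483 / 0.85 = 8,374,686 BTU = 83.75 therm → 83.75 × $0.829 = $69.43
Heat pump: 7,118,483 BTU / 3412 = 2,086 kWh heat; / 3.2 = 652 kWh in → × $0.253 = $164.95
Difference = |$69.43 − $164.95| = $95.52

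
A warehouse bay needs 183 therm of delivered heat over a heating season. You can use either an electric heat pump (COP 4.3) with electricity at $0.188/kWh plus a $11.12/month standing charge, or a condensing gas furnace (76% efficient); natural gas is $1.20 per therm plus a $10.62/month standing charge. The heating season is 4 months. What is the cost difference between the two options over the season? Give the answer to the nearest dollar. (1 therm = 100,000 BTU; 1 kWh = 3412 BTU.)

$52

Heat load = 183 therm × 100,000 = 18,300,000 BTU
Gas: input = 18,300,000 / 0.76 = 24,078,947 BTU = 240.8 therm → 240.8 × $1.20 = $288.95; + 4 × $10.62 standing = $331.43
Heat pump: 18,300,000 BTU / 3412 = 5,363 kWh heat; / 4.3 = 1,247 kWh in → × $0.188 = $234.49; + 4 × $11.12 standing = $278.97
Difference = |$331.43 − $278.97| = $52.45 ≈ $52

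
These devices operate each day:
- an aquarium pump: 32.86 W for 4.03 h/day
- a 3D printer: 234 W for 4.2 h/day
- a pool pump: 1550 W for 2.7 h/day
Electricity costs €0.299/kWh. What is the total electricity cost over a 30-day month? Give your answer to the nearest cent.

€47.54

aquarium pump: 32.86 W × 4.03 h × 30 d = 3,973 Wh = 3.973 kWh
3D printer: 234 W × 4.2 h × 30 d = 29,484 Wh = 29.48 kWh
pool pump: 1550 W × 2.7 h × 30 d = 125,550 Wh = 125.5 kWh
Total energy = 3.973 + 29.48 + 125.5 = 159 kWh
Cost = 159 kWh × €0.299 = €47.54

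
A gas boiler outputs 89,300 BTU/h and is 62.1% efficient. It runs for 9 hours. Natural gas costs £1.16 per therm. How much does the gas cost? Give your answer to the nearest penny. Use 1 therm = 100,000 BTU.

Heat delivered = 89,300 BTU/h × 9 h = 803,700 BTU
Gas input = 803,700 / 0.621 = 1,294,203 BTU
= 1,294,203 / 100,000 = 12.94 therm
Cost = 12.94 × £1.16/therm = £15.01

£15.01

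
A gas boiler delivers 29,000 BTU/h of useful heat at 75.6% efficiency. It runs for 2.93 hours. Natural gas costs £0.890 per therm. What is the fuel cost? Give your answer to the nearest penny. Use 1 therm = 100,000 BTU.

Heat delivered = 29,000 BTU/h × 2.93 h = 84,970 BTU
Gas input = 84,970 / 0.756 = 112,394 BTU
= 112,394 / 100,000 = 1.124 therm
Cost = 1.124 × £0.890/therm = £1.00

£1.00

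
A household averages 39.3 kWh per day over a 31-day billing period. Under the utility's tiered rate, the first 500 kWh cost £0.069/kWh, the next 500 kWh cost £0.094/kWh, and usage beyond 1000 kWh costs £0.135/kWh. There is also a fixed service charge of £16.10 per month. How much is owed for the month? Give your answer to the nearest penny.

£127.07

Usage = 39.3 kWh/day × 31 days = 1218.3 kWh
First 500 kWh × £0.069 = £34.50
Next 500 kWh × £0.094 = £47.00
Remaining 218.3 kWh × £0.135 = £29.47
Energy charge = £110.97; + service £16.10 = £127.07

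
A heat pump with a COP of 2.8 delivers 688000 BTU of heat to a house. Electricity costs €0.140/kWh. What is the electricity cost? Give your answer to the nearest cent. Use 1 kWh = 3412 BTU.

Heat delivered = 688,000 BTU / 3412 = 201.6 kWh
Electrical input = 201.6 kWh / 2.8 = 72.01 kWh
Cost = 72.01 × €0.140/kWh = €10.08

€10.08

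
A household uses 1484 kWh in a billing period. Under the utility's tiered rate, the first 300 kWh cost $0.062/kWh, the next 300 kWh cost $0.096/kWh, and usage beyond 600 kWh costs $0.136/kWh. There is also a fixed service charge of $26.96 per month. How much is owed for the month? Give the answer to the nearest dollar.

$195

First 300 kWh × $0.062 = $18.60
Next 300 kWh × $0.096 = $28.80
Remaining 884 kWh × $0.136 = $120.22
Energy charge = $167.62; + service $26.96 = $194.58 ≈ $195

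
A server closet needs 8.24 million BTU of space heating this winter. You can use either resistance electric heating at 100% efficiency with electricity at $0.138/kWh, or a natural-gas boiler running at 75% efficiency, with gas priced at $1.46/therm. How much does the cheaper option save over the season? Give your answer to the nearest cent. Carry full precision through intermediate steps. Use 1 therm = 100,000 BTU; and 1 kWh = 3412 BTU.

Heat load = 8.24 × 10⁶ BTU = 8,240,000 BTU
Gas: input = 8,240,000 / 0.75 = 10,986,667 BTU = 109.9 therm → 109.9 × $1.46 = $160.41
Electric: 8,240,000 BTU / 3412 = 2,415 kWh → × $0.138 = $333.27
Difference = |$160.41 − $333.27| = $172.87

$172.87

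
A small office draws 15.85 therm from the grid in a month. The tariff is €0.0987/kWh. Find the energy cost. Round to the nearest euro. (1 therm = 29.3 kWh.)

€46

15.85 therm × (29.3 kWh/therm) = 464.4 kWh
Cost = 464.4 kWh × €0.0987/kWh = €45.84 ≈ €46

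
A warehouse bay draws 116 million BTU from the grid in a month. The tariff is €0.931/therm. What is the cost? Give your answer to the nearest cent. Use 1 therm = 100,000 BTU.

116 million BTU × (10 therm/million BTU) = 1,160 therm
Cost = 1,160 therm × €0.931/therm = €1,079.96

€1079.96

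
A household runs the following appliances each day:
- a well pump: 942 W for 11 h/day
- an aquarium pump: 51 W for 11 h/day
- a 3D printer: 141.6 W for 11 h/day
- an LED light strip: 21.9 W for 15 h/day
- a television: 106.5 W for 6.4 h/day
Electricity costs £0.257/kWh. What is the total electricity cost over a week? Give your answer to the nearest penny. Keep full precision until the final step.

well pump: 942 W × 11 h × 7 d = 72,534 Wh = 72.53 kWh
aquarium pump: 51 W × 11 h × 7 d = 3,927 Wh = 3.927 kWh
3D printer: 141.6 W × 11 h × 7 d = 10,903 Wh = 10.9 kWh
LED light strip: 21.9 W × 15 h × 7 d = 2,300 Wh = 2.3 kWh
television: 106.5 W × 6.4 h × 7 d = 4,771 Wh = 4.771 kWh
Total energy = 72.53 + 3.927 + 10.9 + 2.3 + 4.771 = 94.43 kWh
Cost = 94.43 kWh × £0.257 = £24.27

£24.27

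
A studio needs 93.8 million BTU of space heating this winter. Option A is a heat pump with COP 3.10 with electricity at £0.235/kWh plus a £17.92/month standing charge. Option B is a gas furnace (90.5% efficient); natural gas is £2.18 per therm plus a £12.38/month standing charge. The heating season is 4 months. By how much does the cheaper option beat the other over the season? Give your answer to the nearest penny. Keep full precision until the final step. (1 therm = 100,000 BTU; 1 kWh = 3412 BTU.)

£153.32

Heat load = 93.8 × 10⁶ BTU = 93,800,000 BTU
Gas: input = 93,800,000 / 0.905 = 103,646,409 BTU = 1,036 therm → 1,036 × £2.18 = £2,259.49; + 4 × £12.38 standing = £2,309.01
Heat pump: 93,800,000 BTU / 3412 = 27,490 kWh heat; / 3.10 = 8,868 kWh in → × £0.235 = £2,084.01; + 4 × £17.92 standing = £2,155.69
Difference = |£2,309.01 − £2,155.69| = £153.32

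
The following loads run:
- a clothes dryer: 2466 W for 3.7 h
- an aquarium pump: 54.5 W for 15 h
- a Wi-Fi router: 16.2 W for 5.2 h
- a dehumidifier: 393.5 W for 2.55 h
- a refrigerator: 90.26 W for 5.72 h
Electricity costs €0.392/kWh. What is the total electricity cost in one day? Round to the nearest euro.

€5

clothes dryer: 2466 W × 3.7 h = 9,124 Wh = 9.124 kWh
aquarium pump: 54.5 W × 15 h = 818 Wh = 0.8175 kWh
Wi-Fi router: 16.2 W × 5.2 h = 84 Wh = 0.08424 kWh
dehumidifier: 393.5 W × 2.55 h = 1,003 Wh = 1.003 kWh
refrigerator: 90.26 W × 5.72 h = 516 Wh = 0.5163 kWh
Total energy = 9.124 + 0.8175 + 0.08424 + 1.003 + 0.5163 = 11.55 kWh
Cost = 11.55 kWh × €0.392 = €4.53 ≈ €5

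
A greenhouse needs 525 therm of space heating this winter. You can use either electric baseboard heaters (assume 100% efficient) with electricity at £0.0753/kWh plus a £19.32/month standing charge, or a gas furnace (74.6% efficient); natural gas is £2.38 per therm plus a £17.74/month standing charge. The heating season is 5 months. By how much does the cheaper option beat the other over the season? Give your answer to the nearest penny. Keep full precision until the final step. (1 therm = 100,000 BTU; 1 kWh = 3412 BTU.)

£508.40

Heat load = 525 therm × 100,000 = 52,500,000 BTU
Gas: input = 52,500,000 / 0.746 = 70,375,335 BTU = 703.8 therm → 703.8 × £2.38 = £1,674.93; + 5 × £17.74 standing = £1,763.63
Electric: 52,500,000 BTU / 3412 = 15,390 kWh → × £0.0753 = £1,158.63; + 5 × £19.32 standing = £1,255.23
Difference = |£1,763.63 − £1,255.23| = £508.40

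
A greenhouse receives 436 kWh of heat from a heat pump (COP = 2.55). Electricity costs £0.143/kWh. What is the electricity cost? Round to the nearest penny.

Electrical input = 436 kWh / 2.55 = 171 kWh
Cost = 171 × £0.143/kWh = £24.45

£24.45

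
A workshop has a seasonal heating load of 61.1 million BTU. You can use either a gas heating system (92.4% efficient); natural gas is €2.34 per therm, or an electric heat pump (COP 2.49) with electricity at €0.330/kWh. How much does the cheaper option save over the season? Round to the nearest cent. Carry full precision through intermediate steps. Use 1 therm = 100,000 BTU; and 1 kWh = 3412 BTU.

€825.93

Heat load = 61.1 × 10⁶ BTU = 61,100,000 BTU
Gas: input = 61,100,000 / 0.924 = 66,125,541 BTU = 661.3 therm → 661.3 × €2.34 = €1,547.34
Heat pump: 61,100,000 BTU / 3412 = 17,910 kWh heat; / 2.49 = 7,192 kWh in → × €0.330 = €2,373.27
Difference = |€1,547.34 − €2,373.27| = €825.93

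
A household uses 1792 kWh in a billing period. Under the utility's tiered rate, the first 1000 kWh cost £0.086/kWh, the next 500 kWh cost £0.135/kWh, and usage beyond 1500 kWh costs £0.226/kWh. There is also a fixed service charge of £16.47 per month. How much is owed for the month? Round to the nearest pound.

£236

First 1000 kWh × £0.086 = £86.00
Next 500 kWh × £0.135 = £67.50
Remaining 292 kWh × £0.226 = £65.99
Energy charge = £219.49; + service £16.47 = £235.96 ≈ £236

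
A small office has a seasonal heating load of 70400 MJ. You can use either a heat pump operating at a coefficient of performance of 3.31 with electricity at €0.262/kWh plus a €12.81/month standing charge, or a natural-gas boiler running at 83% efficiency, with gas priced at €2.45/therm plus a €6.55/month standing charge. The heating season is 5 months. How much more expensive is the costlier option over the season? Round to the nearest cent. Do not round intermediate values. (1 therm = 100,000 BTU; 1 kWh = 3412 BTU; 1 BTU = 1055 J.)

Heat load = 70400 MJ = 70,400,000,000 J / 1055 = 66,729,858 BTU
Gas: input = 66,729,858 / 0.83 = 80,397,419 BTU = 804 therm → 804 × €2.45 = €1,969.74; + 5 × €6.55 standing = €2,002.49
Heat pump: 66,729,858 BTU / 3412 = 19,560 kWh heat; / 3.31 = 5,909 kWh in → × €0.262 = €1,548.05; + 5 × €12.81 standing = €1,612.10
Difference = |€2,002.49 − €1,612.10| = €390.39

€390.39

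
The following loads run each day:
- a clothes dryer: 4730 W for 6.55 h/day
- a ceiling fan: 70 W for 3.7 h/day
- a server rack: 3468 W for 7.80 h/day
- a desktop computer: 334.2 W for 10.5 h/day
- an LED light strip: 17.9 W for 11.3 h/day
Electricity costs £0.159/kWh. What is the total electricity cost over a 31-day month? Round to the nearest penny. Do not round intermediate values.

clothes dryer: 4730 W × 6.55 h × 31 d = 960,426 Wh = 960.4 kWh
ceiling fan: 70 W × 3.7 h × 31 d = 8,029 Wh = 8.029 kWh
server rack: 3468 W × 7.80 h × 31 d = 838,562 Wh = 838.6 kWh
desktop computer: 334.2 W × 10.5 h × 31 d = 108,782 Wh = 108.8 kWh
LED light strip: 17.9 W × 11.3 h × 31 d = 6,270 Wh = 6.27 kWh
Total energy = 960.4 + 8.029 + 838.6 + 108.8 + 6.27 = 1,922 kWh
Cost = 1,922 kWh × £0.159 = £305.61

£305.61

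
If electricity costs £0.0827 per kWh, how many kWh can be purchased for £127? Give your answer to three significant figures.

1540 kWh

£127 / £0.0827 per kWh = 1,536 kWh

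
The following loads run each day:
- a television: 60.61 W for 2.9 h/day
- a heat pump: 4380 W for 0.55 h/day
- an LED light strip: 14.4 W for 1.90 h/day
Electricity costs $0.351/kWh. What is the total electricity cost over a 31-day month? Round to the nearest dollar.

$28

television: 60.61 W × 2.9 h × 31 d = 5,449 Wh = 5.449 kWh
heat pump: 4380 W × 0.55 h × 31 d = 74,679 Wh = 74.68 kWh
LED light strip: 14.4 W × 1.90 h × 31 d = 848 Wh = 0.8482 kWh
Total energy = 5.449 + 74.68 + 0.8482 = 80.98 kWh
Cost = 80.98 kWh × $0.351 = $28.42 ≈ $28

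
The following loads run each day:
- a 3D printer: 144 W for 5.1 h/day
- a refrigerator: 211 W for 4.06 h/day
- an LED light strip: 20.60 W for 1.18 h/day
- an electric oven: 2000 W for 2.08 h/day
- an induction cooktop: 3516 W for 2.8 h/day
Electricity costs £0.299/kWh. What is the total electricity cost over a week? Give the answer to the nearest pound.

£33

3D printer: 144 W × 5.1 h × 7 d = 5,141 Wh = 5.141 kWh
refrigerator: 211 W × 4.06 h × 7 d = 5,997 Wh = 5.997 kWh
LED light strip: 20.60 W × 1.18 h × 7 d = 170 Wh = 0.1702 kWh
electric oven: 2000 W × 2.08 h × 7 d = 29,120 Wh = 29.12 kWh
induction cooktop: 3516 W × 2.8 h × 7 d = 68,914 Wh = 68.91 kWh
Total energy = 5.141 + 5.997 + 0.1702 + 29.12 + 68.91 = 109.3 kWh
Cost = 109.3 kWh × £0.299 = £32.69 ≈ £33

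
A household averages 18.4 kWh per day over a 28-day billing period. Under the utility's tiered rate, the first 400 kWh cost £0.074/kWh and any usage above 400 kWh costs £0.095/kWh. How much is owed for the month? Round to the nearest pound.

Usage = 18.4 kWh/day × 28 days = 515.2 kWh
First 400 kWh × £0.074 = £29.60
Remaining 115.2 kWh × £0.095 = £10.94
Total = £40.54 ≈ £41

£41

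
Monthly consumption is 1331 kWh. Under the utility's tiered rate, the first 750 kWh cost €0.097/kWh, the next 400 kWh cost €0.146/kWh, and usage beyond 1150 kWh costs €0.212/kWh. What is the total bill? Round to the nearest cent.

First 750 kWh × €0.097 = €72.75
Next 400 kWh × €0.146 = €58.40
Remaining 181 kWh × €0.212 = €38.37
Total = €169.52

€169.52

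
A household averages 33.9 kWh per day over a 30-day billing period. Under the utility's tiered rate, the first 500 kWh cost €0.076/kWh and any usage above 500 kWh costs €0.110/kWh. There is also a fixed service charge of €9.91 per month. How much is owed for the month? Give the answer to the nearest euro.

€105

Usage = 33.9 kWh/day × 30 days = 1017 kWh
First 500 kWh × €0.076 = €38.00
Remaining 517 kWh × €0.110 = €56.87
Energy charge = €94.87; + service €9.91 = €104.78 ≈ €105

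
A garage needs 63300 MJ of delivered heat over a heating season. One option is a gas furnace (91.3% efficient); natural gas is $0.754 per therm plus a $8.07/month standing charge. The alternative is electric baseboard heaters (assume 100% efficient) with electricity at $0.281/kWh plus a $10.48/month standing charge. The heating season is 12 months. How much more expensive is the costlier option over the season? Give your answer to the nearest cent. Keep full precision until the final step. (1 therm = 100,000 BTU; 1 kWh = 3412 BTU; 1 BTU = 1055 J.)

$4474.79

Heat load = 63300 MJ = 63,300,000,000 J / 1055 = 60,000,000 BTU
Gas: input = 60,000,000 / 0.913 = 65,717,415 BTU = 657.2 therm → 657.2 × $0.754 = $495.51; + 12 × $8.07 standing = $592.35
Electric: 60,000,000 BTU / 3412 = 17,580 kWh → × $0.281 = $4,941.38; + 12 × $10.48 standing = $5,067.14
Difference = |$592.35 − $5,067.14| = $4,474.79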